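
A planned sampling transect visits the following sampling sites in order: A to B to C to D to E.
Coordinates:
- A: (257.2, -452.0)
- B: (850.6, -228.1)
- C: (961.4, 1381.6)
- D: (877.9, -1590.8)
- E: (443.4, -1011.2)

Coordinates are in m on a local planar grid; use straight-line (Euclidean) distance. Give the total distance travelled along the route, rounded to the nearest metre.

Leg distances:
A→B: 634.2 m  (cumulative 634.2 m)
B→C: 1613.5 m  (cumulative 2247.7 m)
C→D: 2973.6 m  (cumulative 5221.3 m)
D→E: 724.4 m  (cumulative 5945.7 m)
Total route length ≈ 5946 m.

5946 m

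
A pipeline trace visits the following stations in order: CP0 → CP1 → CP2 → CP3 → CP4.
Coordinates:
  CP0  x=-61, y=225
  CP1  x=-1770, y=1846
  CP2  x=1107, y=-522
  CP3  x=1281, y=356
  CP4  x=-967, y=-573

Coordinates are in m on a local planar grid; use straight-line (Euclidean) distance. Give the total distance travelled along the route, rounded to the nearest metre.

9409 m

Leg distances:
CP0→CP1: 2355.5 m  (cumulative 2355.5 m)
CP1→CP2: 3726.2 m  (cumulative 6081.7 m)
CP2→CP3: 895.1 m  (cumulative 6976.8 m)
CP3→CP4: 2432.4 m  (cumulative 9409.2 m)
Total route length ≈ 9409 m.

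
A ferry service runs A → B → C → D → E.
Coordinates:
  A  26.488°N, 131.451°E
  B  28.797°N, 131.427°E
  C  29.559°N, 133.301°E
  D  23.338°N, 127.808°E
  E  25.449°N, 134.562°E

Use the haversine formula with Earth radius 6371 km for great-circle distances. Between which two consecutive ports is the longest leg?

C–D

Leg distances:
A→B: 256.8 km
B→C: 200.7 km
C→D: 881.5 km
D→E: 723.0 km
The longest leg is C–D at 881.5 km.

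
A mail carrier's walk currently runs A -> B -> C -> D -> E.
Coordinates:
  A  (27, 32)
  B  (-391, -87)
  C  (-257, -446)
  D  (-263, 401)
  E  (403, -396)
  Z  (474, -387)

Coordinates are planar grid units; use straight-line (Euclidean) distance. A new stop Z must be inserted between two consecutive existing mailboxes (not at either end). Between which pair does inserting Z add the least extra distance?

between D and E

Added distance for inserting Z between each consecutive pair:
A–B: 1093.6
B–C: 1265.7
C–D: 965.3
D–E: 111.9
Smallest added distance is 111.9, inserting between D and E.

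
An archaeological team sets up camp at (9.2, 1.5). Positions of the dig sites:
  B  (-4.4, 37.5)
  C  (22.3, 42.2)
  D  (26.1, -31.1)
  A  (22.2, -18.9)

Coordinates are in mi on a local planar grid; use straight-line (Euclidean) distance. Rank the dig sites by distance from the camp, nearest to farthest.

A, D, B, C

Distances from the camp:
A (22.2, -18.9): 24.2 mi
D (26.1, -31.1): 36.7 mi
B (-4.4, 37.5): 38.5 mi
C (22.3, 42.2): 42.8 mi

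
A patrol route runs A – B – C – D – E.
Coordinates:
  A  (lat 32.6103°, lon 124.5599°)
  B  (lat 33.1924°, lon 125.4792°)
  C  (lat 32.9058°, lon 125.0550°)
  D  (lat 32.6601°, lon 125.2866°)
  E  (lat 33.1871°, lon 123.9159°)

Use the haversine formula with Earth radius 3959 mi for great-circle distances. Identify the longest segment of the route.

D–E

Leg distances:
A→B: 66.8 mi
B→C: 31.6 mi
C→D: 21.7 mi
D→E: 87.4 mi
The longest leg is D–E at 87.4 mi.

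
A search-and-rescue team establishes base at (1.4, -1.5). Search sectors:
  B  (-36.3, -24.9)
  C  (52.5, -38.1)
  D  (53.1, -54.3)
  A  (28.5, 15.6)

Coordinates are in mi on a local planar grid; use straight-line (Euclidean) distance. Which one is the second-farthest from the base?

C

Distance to each, sorted:
D: 73.9 mi
C: 62.9 mi
B: 44.4 mi
A: 32.0 mi
The second-farthest is C at 62.9 mi.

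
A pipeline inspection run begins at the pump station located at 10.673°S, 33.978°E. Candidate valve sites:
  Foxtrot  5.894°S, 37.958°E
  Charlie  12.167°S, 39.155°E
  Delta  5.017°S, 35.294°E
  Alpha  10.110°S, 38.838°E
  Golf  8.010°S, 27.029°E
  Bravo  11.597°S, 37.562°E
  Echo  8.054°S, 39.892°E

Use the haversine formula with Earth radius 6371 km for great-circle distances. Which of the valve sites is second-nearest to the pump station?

Distance to each, sorted:
Bravo: 404.3 km
Alpha: 535.2 km
Charlie: 588.2 km
Delta: 645.4 km
Foxtrot: 688.5 km
Echo: 711.1 km
Golf: 817.8 km
The second-nearest is Alpha at 535.2 km.

Alpha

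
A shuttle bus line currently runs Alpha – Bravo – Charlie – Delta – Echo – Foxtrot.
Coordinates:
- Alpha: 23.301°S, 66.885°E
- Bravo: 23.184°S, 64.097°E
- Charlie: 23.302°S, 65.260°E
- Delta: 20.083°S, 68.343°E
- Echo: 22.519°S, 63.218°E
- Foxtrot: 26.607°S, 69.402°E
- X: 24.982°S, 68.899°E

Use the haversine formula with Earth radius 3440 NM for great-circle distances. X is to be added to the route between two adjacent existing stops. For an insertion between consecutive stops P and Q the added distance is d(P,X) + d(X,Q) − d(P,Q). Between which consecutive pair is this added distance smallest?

between Echo and Foxtrot

Added distance for inserting X between each consecutive pair:
Alpha–Bravo: 280.0 NM
Bravo–Charlie: 443.3 NM
Charlie–Delta: 260.5 NM
Delta–Echo: 319.3 NM
Echo–Foxtrot: 29.3 NM
Smallest added distance is 29.3 NM, inserting between Echo and Foxtrot.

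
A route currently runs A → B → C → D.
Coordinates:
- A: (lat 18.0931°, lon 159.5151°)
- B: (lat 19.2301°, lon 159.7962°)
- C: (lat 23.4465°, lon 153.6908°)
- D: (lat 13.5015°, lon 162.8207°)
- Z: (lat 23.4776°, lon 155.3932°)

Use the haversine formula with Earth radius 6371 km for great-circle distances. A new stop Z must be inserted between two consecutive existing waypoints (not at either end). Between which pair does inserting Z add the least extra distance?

Added distance for inserting Z between each consecutive pair:
A–B: 1262.7 km
B–C: 43.1 km
C–D: 65.7 km
Smallest added distance is 43.1 km, inserting between B and C.

between B and C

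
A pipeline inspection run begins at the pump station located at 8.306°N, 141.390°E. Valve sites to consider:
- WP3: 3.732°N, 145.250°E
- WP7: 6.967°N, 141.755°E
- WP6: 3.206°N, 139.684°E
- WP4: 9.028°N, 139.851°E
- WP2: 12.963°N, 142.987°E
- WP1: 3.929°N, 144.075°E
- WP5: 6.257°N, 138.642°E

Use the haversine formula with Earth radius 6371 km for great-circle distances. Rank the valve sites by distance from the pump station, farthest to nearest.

Computing each great-circle distance from 8.306°N, 141.390°E:
WP3 3.732°N, 145.250°E: 663.9 km
WP6 3.206°N, 139.684°E: 597.7 km
WP1 3.929°N, 144.075°E: 570.1 km
WP2 12.963°N, 142.987°E: 546.4 km
WP5 6.257°N, 138.642°E: 379.2 km
WP4 9.028°N, 139.851°E: 187.3 km
WP7 6.967°N, 141.755°E: 154.2 km

WP3, WP6, WP1, WP2, WP5, WP4, WP7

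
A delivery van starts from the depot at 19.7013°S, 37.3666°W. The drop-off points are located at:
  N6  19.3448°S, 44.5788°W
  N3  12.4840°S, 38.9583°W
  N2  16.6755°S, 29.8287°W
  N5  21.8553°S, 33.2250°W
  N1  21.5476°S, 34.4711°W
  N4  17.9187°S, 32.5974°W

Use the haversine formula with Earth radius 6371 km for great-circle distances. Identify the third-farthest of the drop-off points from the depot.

N6

Distance to each, sorted:
N2: 864.3 km
N3: 820.3 km
N6: 756.8 km
N4: 539.7 km
N5: 492.7 km
N1: 364.6 km
The third-farthest is N6 at 756.8 km.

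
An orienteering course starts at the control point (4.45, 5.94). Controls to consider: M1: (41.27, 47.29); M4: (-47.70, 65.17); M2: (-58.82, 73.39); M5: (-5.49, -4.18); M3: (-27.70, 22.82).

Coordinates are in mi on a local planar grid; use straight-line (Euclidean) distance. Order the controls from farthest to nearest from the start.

Distance from the start at (4.45, 5.94) to each:
M2 (-58.82, 73.39): 92.5 mi
M4 (-47.70, 65.17): 78.9 mi
M1 (41.27, 47.29): 55.4 mi
M3 (-27.70, 22.82): 36.3 mi
M5 (-5.49, -4.18): 14.2 mi

M2, M4, M1, M3, M5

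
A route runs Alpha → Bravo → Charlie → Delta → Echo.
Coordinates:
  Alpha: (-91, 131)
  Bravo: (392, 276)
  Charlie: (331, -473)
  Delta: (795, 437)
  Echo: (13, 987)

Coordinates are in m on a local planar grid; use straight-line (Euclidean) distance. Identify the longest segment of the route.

Leg distances:
Alpha→Bravo: 504.3 m
Bravo→Charlie: 751.5 m
Charlie→Delta: 1021.5 m
Delta→Echo: 956.0 m
The longest leg is Charlie–Delta at 1021.5 m.

Charlie–Delta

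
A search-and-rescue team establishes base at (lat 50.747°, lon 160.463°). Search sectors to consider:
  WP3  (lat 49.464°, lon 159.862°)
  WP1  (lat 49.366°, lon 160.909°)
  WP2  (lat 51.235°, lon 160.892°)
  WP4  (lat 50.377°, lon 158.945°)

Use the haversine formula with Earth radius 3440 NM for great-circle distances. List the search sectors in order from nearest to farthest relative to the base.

WP2, WP4, WP3, WP1

Distances from the base:
WP2 (lat 51.235°, lon 160.892°): 33.5 NM
WP4 (lat 50.377°, lon 158.945°): 62.0 NM
WP3 (lat 49.464°, lon 159.862°): 80.4 NM
WP1 (lat 49.366°, lon 160.909°): 84.7 NM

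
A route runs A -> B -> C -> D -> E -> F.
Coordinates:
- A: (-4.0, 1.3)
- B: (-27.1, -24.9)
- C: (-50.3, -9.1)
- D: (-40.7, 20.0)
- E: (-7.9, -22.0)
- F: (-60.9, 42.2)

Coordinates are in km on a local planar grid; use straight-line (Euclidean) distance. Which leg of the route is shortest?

Leg distances:
A→B: 34.9 km
B→C: 28.1 km
C→D: 30.6 km
D→E: 53.3 km
E→F: 83.3 km
The shortest leg is B–C at 28.1 km.

B–C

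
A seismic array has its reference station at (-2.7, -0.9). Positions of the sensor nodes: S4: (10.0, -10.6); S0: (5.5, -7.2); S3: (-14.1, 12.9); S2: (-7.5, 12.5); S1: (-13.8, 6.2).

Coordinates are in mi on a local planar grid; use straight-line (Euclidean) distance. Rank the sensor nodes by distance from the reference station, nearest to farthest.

Computing each straight-line distance from (-2.7, -0.9):
S0 (5.5, -7.2): 10.3 mi
S1 (-13.8, 6.2): 13.2 mi
S2 (-7.5, 12.5): 14.2 mi
S4 (10.0, -10.6): 16.0 mi
S3 (-14.1, 12.9): 17.9 mi

S0, S1, S2, S4, S3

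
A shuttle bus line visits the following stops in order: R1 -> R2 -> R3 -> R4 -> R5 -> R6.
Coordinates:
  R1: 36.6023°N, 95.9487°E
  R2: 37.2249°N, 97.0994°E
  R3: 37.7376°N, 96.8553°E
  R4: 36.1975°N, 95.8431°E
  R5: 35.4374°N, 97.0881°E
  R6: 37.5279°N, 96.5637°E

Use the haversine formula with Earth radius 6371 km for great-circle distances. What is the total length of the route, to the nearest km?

756 km

Leg distances:
R1→R2: 123.5 km  (cumulative 123.5 km)
R2→R3: 60.9 km  (cumulative 184.5 km)
R3→R4: 193.4 km  (cumulative 377.9 km)
R4→R5: 140.5 km  (cumulative 518.4 km)
R5→R6: 237.1 km  (cumulative 755.5 km)
Total route length ≈ 756 km.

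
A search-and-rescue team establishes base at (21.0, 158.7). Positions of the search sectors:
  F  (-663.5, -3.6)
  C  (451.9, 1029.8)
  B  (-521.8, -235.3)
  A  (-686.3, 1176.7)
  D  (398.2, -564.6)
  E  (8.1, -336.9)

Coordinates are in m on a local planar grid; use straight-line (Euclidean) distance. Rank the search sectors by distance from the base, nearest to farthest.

E, B, F, D, C, A

Distances from the base:
E (8.1, -336.9): 495.8 m
B (-521.8, -235.3): 670.7 m
F (-663.5, -3.6): 703.5 m
D (398.2, -564.6): 815.7 m
C (451.9, 1029.8): 971.8 m
A (-686.3, 1176.7): 1239.6 m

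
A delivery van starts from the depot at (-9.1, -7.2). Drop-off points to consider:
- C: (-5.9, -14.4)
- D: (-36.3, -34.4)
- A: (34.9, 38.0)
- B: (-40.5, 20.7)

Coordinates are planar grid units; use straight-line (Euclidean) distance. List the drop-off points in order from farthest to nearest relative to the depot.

A, B, D, C

Distance from the depot at (-9.1, -7.2) to each:
A (34.9, 38.0): 63.1
B (-40.5, 20.7): 42.0
D (-36.3, -34.4): 38.5
C (-5.9, -14.4): 7.9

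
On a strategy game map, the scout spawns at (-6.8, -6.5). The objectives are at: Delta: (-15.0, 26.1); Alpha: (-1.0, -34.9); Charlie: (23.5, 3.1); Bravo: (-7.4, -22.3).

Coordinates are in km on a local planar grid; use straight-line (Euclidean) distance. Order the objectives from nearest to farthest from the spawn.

Distance from the spawn at (-6.8, -6.5) to each:
Bravo (-7.4, -22.3): 15.8 km
Alpha (-1.0, -34.9): 29.0 km
Charlie (23.5, 3.1): 31.8 km
Delta (-15.0, 26.1): 33.6 km

Bravo, Alpha, Charlie, Delta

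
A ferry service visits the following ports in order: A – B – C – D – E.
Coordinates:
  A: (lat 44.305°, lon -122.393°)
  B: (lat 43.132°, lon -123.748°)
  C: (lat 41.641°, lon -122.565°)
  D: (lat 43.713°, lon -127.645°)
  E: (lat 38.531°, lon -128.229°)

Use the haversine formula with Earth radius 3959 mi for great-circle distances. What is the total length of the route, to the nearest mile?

Leg distances:
A→B: 105.6 mi  (cumulative 105.6 mi)
B→C: 119.4 mi  (cumulative 225.0 mi)
C→D: 295.0 mi  (cumulative 520.0 mi)
D→E: 359.3 mi  (cumulative 879.4 mi)
Total route length ≈ 879 mi.

879 mi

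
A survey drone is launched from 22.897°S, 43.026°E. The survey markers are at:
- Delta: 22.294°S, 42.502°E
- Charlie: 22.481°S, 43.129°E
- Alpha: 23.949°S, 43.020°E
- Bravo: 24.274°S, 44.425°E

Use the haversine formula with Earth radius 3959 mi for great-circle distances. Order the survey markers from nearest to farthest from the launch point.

Distances from the launch point:
Charlie 22.481°S, 43.129°E: 29.5 mi
Delta 22.294°S, 42.502°E: 53.4 mi
Alpha 23.949°S, 43.020°E: 72.7 mi
Bravo 24.274°S, 44.425°E: 130.0 mi

Charlie, Delta, Alpha, Bravo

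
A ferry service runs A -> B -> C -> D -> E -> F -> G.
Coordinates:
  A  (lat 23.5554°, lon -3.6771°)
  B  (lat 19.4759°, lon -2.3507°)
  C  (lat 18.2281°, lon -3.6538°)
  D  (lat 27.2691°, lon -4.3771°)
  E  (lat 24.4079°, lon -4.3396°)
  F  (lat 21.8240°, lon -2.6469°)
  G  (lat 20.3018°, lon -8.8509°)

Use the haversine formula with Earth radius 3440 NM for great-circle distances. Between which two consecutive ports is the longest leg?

Leg distances:
A→B: 255.9 NM
B→C: 105.3 NM
C→D: 544.3 NM
D→E: 171.8 NM
E→F: 181.1 NM
F→G: 359.4 NM
The longest leg is C–D at 544.3 NM.

C–D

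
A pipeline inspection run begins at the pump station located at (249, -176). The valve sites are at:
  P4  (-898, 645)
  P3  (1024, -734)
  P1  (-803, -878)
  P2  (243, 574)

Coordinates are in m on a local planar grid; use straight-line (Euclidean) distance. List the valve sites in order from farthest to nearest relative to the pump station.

P4, P1, P3, P2

Computing each straight-line distance from (249, -176):
P4 (-898, 645): 1410.5 m
P1 (-803, -878): 1264.7 m
P3 (1024, -734): 955.0 m
P2 (243, 574): 750.0 m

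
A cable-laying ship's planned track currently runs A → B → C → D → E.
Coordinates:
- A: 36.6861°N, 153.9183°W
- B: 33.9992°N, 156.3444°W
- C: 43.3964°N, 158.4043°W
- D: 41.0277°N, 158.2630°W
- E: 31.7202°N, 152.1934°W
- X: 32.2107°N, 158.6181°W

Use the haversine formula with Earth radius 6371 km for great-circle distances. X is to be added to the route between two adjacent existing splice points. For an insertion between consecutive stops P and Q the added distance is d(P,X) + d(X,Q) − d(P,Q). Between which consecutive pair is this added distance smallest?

between D and E

Added distance for inserting X between each consecutive pair:
A–B: 577.6 km
B–C: 474.4 km
C–D: 1961.2 km
D–E: 421.2 km
Smallest added distance is 421.2 km, inserting between D and E.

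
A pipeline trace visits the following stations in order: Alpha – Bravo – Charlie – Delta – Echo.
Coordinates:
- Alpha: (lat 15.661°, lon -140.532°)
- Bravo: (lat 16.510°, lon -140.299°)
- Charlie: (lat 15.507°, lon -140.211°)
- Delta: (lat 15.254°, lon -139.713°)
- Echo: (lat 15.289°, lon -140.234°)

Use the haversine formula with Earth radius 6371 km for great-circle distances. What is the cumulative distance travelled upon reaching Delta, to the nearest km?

Leg distances:
Alpha→Bravo: 97.6 km  (cumulative 97.6 km)
Bravo→Charlie: 111.9 km  (cumulative 209.6 km)
Charlie→Delta: 60.3 km  (cumulative 269.9 km)
Cumulative distance at Delta ≈ 270 km.

270 km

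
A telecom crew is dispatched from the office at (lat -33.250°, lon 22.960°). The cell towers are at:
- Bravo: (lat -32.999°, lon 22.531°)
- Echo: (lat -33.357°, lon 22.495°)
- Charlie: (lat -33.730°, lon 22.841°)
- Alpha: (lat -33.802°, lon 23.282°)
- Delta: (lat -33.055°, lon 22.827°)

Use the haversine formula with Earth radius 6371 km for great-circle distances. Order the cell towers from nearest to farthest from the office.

Delta, Echo, Bravo, Charlie, Alpha

Distances from the office:
Delta (lat -33.055°, lon 22.827°): 25.0 km
Echo (lat -33.357°, lon 22.495°): 44.8 km
Bravo (lat -32.999°, lon 22.531°): 48.7 km
Charlie (lat -33.730°, lon 22.841°): 54.5 km
Alpha (lat -33.802°, lon 23.282°): 68.3 km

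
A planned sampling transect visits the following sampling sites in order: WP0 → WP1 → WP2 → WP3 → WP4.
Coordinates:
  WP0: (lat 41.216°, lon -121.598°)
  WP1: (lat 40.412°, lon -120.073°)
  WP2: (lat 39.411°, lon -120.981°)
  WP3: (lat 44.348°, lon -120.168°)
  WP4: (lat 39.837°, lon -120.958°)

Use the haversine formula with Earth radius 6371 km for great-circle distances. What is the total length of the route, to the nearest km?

Leg distances:
WP0→WP1: 156.4 km  (cumulative 156.4 km)
WP1→WP2: 135.6 km  (cumulative 292.0 km)
WP2→WP3: 553.1 km  (cumulative 845.1 km)
WP3→WP4: 505.8 km  (cumulative 1350.9 km)
Total route length ≈ 1351 km.

1351 km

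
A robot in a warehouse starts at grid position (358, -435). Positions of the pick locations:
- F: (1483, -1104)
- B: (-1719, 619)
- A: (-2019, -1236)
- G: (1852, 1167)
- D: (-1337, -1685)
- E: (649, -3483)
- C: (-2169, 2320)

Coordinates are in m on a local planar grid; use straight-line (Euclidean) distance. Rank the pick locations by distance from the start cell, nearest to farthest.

Distances from the start cell:
F (1483, -1104): 1308.9 m
D (-1337, -1685): 2106.1 m
G (1852, 1167): 2190.5 m
B (-1719, 619): 2329.1 m
A (-2019, -1236): 2508.3 m
E (649, -3483): 3061.9 m
C (-2169, 2320): 3738.4 m

F, D, G, B, A, E, C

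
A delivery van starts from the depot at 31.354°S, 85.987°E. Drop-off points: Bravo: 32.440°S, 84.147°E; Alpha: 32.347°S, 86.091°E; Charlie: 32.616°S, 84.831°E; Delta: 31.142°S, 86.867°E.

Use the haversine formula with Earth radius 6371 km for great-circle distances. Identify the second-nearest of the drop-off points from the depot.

Distances from the depot (31.354°S, 85.987°E):
Delta: 86.9 km
Alpha: 110.9 km
Charlie: 177.7 km
Bravo: 211.5 km
The second-nearest is Alpha at 110.9 km.

Alpha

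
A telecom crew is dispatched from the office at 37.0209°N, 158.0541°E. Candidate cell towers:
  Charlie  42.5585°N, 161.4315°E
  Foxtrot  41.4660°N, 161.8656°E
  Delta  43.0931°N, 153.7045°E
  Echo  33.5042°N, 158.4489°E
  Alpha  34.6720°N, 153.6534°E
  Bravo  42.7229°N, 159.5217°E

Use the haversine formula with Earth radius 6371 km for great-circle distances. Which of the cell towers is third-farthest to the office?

Bravo

Distance to each, sorted:
Delta: 769.7 km
Charlie: 679.9 km
Bravo: 646.3 km
Foxtrot: 593.2 km
Alpha: 474.8 km
Echo: 392.7 km
The third-farthest is Bravo at 646.3 km.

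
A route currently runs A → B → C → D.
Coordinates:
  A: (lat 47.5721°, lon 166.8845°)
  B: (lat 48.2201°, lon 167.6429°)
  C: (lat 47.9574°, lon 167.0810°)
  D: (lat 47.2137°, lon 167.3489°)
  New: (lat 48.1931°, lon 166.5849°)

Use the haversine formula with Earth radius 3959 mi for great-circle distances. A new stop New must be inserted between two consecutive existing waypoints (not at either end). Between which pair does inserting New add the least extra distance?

between A and B

Added distance for inserting New between each consecutive pair:
A–B: 36.9 mi
B–C: 45.2 mi
C–D: 51.7 mi
Smallest added distance is 36.9 mi, inserting between A and B.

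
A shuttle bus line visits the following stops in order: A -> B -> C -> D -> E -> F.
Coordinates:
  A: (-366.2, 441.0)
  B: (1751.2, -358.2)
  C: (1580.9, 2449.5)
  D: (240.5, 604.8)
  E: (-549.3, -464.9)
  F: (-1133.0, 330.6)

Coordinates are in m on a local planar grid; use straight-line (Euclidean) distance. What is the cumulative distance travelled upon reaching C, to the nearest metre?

Leg distances:
A→B: 2263.2 m  (cumulative 2263.2 m)
B→C: 2812.9 m  (cumulative 5076.1 m)
Cumulative distance at C ≈ 5076 m.

5076 m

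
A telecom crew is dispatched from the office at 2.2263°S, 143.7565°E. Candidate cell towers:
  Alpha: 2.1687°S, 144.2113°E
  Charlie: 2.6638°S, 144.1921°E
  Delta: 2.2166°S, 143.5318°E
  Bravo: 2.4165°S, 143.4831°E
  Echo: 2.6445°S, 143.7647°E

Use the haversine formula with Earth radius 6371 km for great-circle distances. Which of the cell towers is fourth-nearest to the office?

Alpha

Distances from the office (2.2263°S, 143.7565°E):
Delta: 25.0 km
Bravo: 37.0 km
Echo: 46.5 km
Alpha: 50.9 km
Charlie: 68.6 km
The fourth-nearest is Alpha at 50.9 km.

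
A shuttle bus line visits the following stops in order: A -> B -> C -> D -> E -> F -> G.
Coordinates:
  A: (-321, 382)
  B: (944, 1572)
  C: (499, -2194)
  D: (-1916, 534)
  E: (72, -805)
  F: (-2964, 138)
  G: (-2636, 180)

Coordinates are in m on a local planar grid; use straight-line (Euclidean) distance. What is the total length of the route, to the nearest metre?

Leg distances:
A→B: 1736.8 m  (cumulative 1736.8 m)
B→C: 3792.2 m  (cumulative 5529.0 m)
C→D: 3643.4 m  (cumulative 9172.3 m)
D→E: 2396.9 m  (cumulative 11569.2 m)
E→F: 3179.1 m  (cumulative 14748.3 m)
F→G: 330.7 m  (cumulative 15079.0 m)
Total route length ≈ 15079 m.

15079 m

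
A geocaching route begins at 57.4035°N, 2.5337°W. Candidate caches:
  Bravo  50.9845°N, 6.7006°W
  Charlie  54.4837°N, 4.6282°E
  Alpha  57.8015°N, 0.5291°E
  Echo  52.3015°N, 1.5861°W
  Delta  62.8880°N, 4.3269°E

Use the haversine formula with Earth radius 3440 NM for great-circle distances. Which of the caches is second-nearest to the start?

Charlie

Distances from the start (57.4035°N, 2.5337°W):
Alpha: 101.4 NM
Charlie: 297.6 NM
Echo: 308.1 NM
Delta: 387.4 NM
Bravo: 412.1 NM
The second-nearest is Charlie at 297.6 NM.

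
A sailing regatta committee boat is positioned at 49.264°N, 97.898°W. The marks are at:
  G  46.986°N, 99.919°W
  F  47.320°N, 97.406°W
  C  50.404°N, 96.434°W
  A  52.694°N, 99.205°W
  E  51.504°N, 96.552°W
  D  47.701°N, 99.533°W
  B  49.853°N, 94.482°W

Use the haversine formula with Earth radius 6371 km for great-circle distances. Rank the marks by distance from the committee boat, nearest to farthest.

Computing each great-circle distance from 49.264°N, 97.898°W:
C 50.404°N, 96.434°W: 164.6 km
D 47.701°N, 99.533°W: 211.5 km
F 47.320°N, 97.406°W: 219.2 km
B 49.853°N, 94.482°W: 254.9 km
E 51.504°N, 96.552°W: 266.7 km
G 46.986°N, 99.919°W: 294.4 km
A 52.694°N, 99.205°W: 392.2 km

C, D, F, B, E, G, A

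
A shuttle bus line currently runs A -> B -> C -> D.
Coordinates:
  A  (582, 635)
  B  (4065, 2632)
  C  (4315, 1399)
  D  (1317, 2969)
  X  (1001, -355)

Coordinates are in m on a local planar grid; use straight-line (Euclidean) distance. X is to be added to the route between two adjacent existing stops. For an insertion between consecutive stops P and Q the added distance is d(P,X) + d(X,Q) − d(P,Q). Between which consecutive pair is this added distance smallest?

Added distance for inserting X between each consecutive pair:
A–B: 1339.2 m
B–C: 6770.5 m
C–D: 3704.3 m
Smallest added distance is 1339.2 m, inserting between A and B.

between A and B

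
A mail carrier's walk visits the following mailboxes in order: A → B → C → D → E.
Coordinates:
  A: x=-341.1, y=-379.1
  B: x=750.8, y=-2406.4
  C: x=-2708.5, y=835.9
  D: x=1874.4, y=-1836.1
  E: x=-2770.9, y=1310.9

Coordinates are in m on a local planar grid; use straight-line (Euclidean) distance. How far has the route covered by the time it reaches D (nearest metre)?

12349 m

Leg distances:
A→B: 2302.6 m  (cumulative 2302.6 m)
B→C: 4741.2 m  (cumulative 7043.9 m)
C→D: 5305.0 m  (cumulative 12348.8 m)
Cumulative distance at D ≈ 12349 m.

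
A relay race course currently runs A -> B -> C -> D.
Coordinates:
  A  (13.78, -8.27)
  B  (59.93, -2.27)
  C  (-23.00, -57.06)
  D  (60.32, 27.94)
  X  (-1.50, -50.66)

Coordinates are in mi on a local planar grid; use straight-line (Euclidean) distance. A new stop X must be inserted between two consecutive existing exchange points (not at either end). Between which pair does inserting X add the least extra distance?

between B and C

Added distance for inserting X between each consecutive pair:
A–B: 76.7 mi
B–C: 1.2 mi
C–D: 3.4 mi
Smallest added distance is 1.2 mi, inserting between B and C.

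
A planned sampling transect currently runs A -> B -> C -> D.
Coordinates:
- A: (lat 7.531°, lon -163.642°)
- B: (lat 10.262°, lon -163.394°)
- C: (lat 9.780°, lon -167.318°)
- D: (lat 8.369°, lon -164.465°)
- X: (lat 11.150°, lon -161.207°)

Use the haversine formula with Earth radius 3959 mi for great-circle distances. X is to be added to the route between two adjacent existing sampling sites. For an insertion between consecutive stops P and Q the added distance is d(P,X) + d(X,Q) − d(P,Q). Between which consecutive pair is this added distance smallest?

Added distance for inserting X between each consecutive pair:
A–B: 271.3 mi
B–C: 317.5 mi
C–D: 501.6 mi
Smallest added distance is 271.3 mi, inserting between A and B.

between A and B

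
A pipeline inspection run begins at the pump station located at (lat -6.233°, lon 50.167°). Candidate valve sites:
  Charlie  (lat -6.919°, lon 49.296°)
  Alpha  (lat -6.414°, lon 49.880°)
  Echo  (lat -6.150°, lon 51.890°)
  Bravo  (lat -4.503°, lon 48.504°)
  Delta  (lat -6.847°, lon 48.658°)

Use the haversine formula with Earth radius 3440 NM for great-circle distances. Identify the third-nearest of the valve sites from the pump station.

Distances from the pump station ((lat -6.233°, lon 50.167°)):
Alpha: 20.3 NM
Charlie: 66.3 NM
Delta: 97.3 NM
Echo: 103.0 NM
Bravo: 143.8 NM
The third-nearest is Delta at 97.3 NM.

Delta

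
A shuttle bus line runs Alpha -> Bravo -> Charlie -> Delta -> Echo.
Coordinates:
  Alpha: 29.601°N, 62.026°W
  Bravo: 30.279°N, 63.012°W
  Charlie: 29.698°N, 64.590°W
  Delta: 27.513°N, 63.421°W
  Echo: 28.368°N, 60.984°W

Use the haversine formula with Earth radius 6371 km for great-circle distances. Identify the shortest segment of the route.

Alpha–Bravo

Leg distances:
Alpha→Bravo: 121.3 km
Bravo→Charlie: 165.1 km
Charlie→Delta: 268.4 km
Delta→Echo: 257.6 km
The shortest leg is Alpha–Bravo at 121.3 km.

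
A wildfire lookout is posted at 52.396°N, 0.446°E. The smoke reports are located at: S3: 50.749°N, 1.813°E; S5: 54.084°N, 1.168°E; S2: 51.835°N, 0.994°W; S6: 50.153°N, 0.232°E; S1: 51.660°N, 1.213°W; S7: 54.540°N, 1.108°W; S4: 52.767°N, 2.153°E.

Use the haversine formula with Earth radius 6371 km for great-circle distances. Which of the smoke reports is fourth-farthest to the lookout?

S5

Distances from the lookout (52.396°N, 0.446°E):
S7: 259.6 km
S6: 249.9 km
S3: 206.1 km
S5: 193.7 km
S1: 139.9 km
S4: 122.5 km
S2: 116.4 km
The fourth-farthest is S5 at 193.7 km.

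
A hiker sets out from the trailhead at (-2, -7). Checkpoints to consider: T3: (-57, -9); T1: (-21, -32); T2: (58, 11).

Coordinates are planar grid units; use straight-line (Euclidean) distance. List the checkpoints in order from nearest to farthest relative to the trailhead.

T1, T3, T2

Distance from the trailhead at (-2, -7) to each:
T1 (-21, -32): 31.4
T3 (-57, -9): 55.0
T2 (58, 11): 62.6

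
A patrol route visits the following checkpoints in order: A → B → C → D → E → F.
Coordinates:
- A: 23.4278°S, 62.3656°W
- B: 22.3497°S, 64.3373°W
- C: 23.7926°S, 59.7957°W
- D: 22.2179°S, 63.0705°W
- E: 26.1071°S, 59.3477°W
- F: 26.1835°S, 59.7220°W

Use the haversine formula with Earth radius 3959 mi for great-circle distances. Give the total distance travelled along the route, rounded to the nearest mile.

1067 mi

Leg distances:
A→B: 146.0 mi  (cumulative 146.0 mi)
B→C: 305.4 mi  (cumulative 451.4 mi)
C→D: 235.0 mi  (cumulative 686.4 mi)
D→E: 356.7 mi  (cumulative 1043.1 mi)
E→F: 23.8 mi  (cumulative 1066.9 mi)
Total route length ≈ 1067 mi.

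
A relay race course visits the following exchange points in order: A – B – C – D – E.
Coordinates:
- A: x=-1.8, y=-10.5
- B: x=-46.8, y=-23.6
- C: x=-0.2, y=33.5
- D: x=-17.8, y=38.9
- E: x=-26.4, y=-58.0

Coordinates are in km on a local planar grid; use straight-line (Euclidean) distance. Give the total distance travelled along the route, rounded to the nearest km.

Leg distances:
A→B: 46.9 km  (cumulative 46.9 km)
B→C: 73.7 km  (cumulative 120.6 km)
C→D: 18.4 km  (cumulative 139.0 km)
D→E: 97.3 km  (cumulative 236.3 km)
Total route length ≈ 236 km.

236 km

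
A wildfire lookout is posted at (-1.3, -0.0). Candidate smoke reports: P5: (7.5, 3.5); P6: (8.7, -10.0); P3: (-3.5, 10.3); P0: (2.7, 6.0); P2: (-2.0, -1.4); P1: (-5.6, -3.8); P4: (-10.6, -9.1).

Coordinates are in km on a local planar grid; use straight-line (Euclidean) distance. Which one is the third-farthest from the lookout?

P3

Distances from the lookout ((-1.3, -0.0)):
P6: 14.1 km
P4: 13.0 km
P3: 10.5 km
P5: 9.5 km
P0: 7.2 km
P1: 5.7 km
P2: 1.6 km
The third-farthest is P3 at 10.5 km.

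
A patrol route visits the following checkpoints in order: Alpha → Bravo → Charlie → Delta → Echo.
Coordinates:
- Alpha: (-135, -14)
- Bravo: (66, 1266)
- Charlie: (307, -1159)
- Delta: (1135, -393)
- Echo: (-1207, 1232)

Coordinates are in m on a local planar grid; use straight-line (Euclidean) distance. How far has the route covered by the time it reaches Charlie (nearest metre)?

Leg distances:
Alpha→Bravo: 1295.7 m  (cumulative 1295.7 m)
Bravo→Charlie: 2436.9 m  (cumulative 3732.6 m)
Cumulative distance at Charlie ≈ 3733 m.

3733 m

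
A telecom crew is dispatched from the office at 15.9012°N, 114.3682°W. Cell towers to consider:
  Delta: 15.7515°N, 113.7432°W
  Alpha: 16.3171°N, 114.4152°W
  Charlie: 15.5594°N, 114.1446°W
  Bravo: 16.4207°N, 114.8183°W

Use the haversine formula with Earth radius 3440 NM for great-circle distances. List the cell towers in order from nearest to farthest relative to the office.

Distance from the office at 15.9012°N, 114.3682°W to each:
Charlie 15.5594°N, 114.1446°W: 24.3 NM
Alpha 16.3171°N, 114.4152°W: 25.1 NM
Delta 15.7515°N, 113.7432°W: 37.2 NM
Bravo 16.4207°N, 114.8183°W: 40.6 NM

Charlie, Alpha, Delta, Bravo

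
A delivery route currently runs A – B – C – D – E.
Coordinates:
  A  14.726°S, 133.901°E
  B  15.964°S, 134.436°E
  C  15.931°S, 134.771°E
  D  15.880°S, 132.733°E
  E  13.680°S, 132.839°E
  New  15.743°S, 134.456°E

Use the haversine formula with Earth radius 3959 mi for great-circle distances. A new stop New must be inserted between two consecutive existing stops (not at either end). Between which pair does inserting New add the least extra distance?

between A and B

Added distance for inserting New between each consecutive pair:
A–B: 2.1 mi
B–C: 17.6 mi
C–D: 4.1 mi
D–E: 141.6 mi
Smallest added distance is 2.1 mi, inserting between A and B.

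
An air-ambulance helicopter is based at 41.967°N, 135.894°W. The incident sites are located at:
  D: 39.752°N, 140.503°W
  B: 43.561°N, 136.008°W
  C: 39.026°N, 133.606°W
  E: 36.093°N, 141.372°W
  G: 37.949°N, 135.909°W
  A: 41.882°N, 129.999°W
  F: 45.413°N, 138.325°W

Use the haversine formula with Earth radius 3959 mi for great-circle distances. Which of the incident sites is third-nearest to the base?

F

Distance to each, sorted:
B: 110.3 mi
C: 236.1 mi
F: 267.3 mi
G: 277.6 mi
D: 285.3 mi
A: 303.1 mi
E: 500.9 mi
The third-nearest is F at 267.3 mi.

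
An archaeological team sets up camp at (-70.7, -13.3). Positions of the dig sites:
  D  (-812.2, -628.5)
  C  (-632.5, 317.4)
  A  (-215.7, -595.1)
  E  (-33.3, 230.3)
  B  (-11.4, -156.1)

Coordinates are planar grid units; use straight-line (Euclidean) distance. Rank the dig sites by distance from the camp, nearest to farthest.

Computing each straight-line distance from (-70.7, -13.3):
B (-11.4, -156.1): 154.6
E (-33.3, 230.3): 246.5
A (-215.7, -595.1): 599.6
C (-632.5, 317.4): 651.9
D (-812.2, -628.5): 963.5

B, E, A, C, D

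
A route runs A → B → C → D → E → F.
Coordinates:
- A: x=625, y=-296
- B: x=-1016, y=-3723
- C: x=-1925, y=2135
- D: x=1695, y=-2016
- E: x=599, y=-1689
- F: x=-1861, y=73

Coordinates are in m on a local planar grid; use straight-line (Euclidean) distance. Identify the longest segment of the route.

B–C

Leg distances:
A→B: 3799.6 m
B→C: 5928.1 m
C→D: 5507.7 m
D→E: 1143.7 m
E→F: 3025.9 m
The longest leg is B–C at 5928.1 m.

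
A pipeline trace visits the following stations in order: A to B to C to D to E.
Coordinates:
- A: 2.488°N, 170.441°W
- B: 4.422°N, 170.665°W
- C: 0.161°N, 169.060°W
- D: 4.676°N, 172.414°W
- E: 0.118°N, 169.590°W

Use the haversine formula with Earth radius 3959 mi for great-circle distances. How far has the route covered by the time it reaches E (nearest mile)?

1208 mi

Leg distances:
A→B: 134.5 mi  (cumulative 134.5 mi)
B→C: 314.6 mi  (cumulative 449.1 mi)
C→D: 388.5 mi  (cumulative 837.6 mi)
D→E: 370.4 mi  (cumulative 1208.0 mi)
Cumulative distance at E ≈ 1208 mi.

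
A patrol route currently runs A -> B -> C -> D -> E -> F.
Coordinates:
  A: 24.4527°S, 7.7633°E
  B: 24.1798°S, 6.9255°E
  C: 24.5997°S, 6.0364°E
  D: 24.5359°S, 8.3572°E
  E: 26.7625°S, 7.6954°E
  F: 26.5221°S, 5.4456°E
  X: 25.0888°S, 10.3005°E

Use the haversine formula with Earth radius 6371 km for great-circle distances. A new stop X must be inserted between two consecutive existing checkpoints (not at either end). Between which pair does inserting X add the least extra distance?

between D and E

Added distance for inserting X between each consecutive pair:
A–B: 531.4 km
B–C: 688.0 km
C–D: 404.4 km
D–E: 269.4 km
E–F: 606.4 km
Smallest added distance is 269.4 km, inserting between D and E.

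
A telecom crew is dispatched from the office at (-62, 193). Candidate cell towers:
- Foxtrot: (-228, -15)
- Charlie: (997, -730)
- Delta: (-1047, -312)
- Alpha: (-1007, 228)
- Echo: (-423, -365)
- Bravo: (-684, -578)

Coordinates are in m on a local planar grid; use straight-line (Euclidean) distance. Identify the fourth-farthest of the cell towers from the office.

Alpha

Distances from the office ((-62, 193)):
Charlie: 1404.8 m
Delta: 1106.9 m
Bravo: 990.6 m
Alpha: 945.6 m
Echo: 664.6 m
Foxtrot: 266.1 m
The fourth-farthest is Alpha at 945.6 m.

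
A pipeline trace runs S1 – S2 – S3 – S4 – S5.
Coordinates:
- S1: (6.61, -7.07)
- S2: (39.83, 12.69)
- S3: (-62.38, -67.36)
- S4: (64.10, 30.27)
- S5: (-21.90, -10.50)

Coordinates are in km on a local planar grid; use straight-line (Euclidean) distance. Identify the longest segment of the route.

S3–S4

Leg distances:
S1→S2: 38.7 km
S2→S3: 129.8 km
S3→S4: 159.8 km
S4→S5: 95.2 km
The longest leg is S3–S4 at 159.8 km.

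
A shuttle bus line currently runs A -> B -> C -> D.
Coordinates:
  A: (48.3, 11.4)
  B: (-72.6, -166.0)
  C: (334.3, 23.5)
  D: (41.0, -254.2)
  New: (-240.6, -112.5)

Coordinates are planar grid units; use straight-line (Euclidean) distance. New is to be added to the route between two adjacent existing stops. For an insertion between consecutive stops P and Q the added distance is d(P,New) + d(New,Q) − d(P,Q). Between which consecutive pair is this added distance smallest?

between A and B

Added distance for inserting New between each consecutive pair:
A–B: 276.0
B–C: 318.2
C–D: 502.1
Smallest added distance is 276.0, inserting between A and B.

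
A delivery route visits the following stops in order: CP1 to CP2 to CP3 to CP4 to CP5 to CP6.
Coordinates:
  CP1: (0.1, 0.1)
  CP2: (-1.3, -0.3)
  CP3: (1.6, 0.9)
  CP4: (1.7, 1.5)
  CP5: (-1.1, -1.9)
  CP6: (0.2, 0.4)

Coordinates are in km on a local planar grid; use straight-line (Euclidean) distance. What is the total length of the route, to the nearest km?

Leg distances:
CP1→CP2: 1.5 km  (cumulative 1.5 km)
CP2→CP3: 3.1 km  (cumulative 4.6 km)
CP3→CP4: 0.6 km  (cumulative 5.2 km)
CP4→CP5: 4.4 km  (cumulative 9.6 km)
CP5→CP6: 2.6 km  (cumulative 12.2 km)
Total route length ≈ 12 km.

12 km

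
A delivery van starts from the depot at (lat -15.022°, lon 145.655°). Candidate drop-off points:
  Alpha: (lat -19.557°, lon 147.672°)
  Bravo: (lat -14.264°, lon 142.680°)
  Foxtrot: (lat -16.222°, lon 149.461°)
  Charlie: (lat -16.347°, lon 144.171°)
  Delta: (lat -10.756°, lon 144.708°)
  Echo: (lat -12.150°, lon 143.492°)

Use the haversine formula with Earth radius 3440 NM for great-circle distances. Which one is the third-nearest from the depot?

Distance to each, sorted:
Charlie: 117.0 NM
Bravo: 178.7 NM
Echo: 213.7 NM
Foxtrot: 231.6 NM
Delta: 262.1 NM
Alpha: 295.8 NM
The third-nearest is Echo at 213.7 NM.

Echo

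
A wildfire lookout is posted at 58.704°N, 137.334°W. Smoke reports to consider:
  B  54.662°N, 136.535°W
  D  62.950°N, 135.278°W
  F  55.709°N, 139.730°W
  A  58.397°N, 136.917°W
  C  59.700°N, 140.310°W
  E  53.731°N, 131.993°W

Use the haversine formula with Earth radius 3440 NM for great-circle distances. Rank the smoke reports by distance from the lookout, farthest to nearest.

Computing each great-circle distance from 58.704°N, 137.334°W:
E 53.731°N, 131.993°W: 347.5 NM
D 62.950°N, 135.278°W: 261.9 NM
B 54.662°N, 136.535°W: 244.1 NM
F 55.709°N, 139.730°W: 195.9 NM
C 59.700°N, 140.310°W: 109.3 NM
A 58.397°N, 136.917°W: 22.6 NM

E, D, B, F, C, A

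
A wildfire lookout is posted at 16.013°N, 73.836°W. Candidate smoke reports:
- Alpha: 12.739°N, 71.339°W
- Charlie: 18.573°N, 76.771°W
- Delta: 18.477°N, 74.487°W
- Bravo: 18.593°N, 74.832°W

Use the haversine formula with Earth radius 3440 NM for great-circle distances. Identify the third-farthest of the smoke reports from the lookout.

Distances from the lookout (16.013°N, 73.836°W):
Alpha: 244.4 NM
Charlie: 227.9 NM
Bravo: 165.1 NM
Delta: 152.6 NM
The third-farthest is Bravo at 165.1 NM.

Bravo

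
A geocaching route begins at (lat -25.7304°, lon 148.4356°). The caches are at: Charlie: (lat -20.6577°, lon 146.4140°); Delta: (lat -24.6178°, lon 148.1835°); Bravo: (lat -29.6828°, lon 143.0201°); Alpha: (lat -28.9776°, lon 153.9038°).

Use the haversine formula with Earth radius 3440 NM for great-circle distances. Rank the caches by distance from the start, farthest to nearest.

Bravo, Alpha, Charlie, Delta

Distance from the start at (lat -25.7304°, lon 148.4356°) to each:
Bravo (lat -29.6828°, lon 143.0201°): 373.0 NM
Alpha (lat -28.9776°, lon 153.9038°): 350.7 NM
Charlie (lat -20.6577°, lon 146.4140°): 324.3 NM
Delta (lat -24.6178°, lon 148.1835°): 68.2 NM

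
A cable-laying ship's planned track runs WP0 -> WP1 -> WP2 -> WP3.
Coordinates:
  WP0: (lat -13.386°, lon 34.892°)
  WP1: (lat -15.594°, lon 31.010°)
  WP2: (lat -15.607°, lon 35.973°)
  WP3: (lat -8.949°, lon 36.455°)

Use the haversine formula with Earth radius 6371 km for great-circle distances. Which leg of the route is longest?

Leg distances:
WP0→WP1: 484.7 km
WP1→WP2: 531.5 km
WP2→WP3: 742.2 km
The longest leg is WP2–WP3 at 742.2 km.

WP2–WP3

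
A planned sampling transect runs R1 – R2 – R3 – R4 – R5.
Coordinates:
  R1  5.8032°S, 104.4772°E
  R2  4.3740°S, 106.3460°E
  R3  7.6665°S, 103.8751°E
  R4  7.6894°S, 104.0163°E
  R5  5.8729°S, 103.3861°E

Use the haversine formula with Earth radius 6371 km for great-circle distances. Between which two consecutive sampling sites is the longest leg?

Leg distances:
R1→R2: 260.9 km
R2→R3: 456.8 km
R3→R4: 15.8 km
R4→R5: 213.6 km
The longest leg is R2–R3 at 456.8 km.

R2–R3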